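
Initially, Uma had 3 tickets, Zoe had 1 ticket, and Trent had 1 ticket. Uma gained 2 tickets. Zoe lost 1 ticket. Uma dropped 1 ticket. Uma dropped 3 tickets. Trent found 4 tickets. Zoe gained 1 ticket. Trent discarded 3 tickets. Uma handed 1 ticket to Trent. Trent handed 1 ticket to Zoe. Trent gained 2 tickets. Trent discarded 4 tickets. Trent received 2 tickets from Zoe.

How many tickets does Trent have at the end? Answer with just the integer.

Answer: 2

Derivation:
Tracking counts step by step:
Start: Uma=3, Zoe=1, Trent=1
Event 1 (Uma +2): Uma: 3 -> 5. State: Uma=5, Zoe=1, Trent=1
Event 2 (Zoe -1): Zoe: 1 -> 0. State: Uma=5, Zoe=0, Trent=1
Event 3 (Uma -1): Uma: 5 -> 4. State: Uma=4, Zoe=0, Trent=1
Event 4 (Uma -3): Uma: 4 -> 1. State: Uma=1, Zoe=0, Trent=1
Event 5 (Trent +4): Trent: 1 -> 5. State: Uma=1, Zoe=0, Trent=5
Event 6 (Zoe +1): Zoe: 0 -> 1. State: Uma=1, Zoe=1, Trent=5
Event 7 (Trent -3): Trent: 5 -> 2. State: Uma=1, Zoe=1, Trent=2
Event 8 (Uma -> Trent, 1): Uma: 1 -> 0, Trent: 2 -> 3. State: Uma=0, Zoe=1, Trent=3
Event 9 (Trent -> Zoe, 1): Trent: 3 -> 2, Zoe: 1 -> 2. State: Uma=0, Zoe=2, Trent=2
Event 10 (Trent +2): Trent: 2 -> 4. State: Uma=0, Zoe=2, Trent=4
Event 11 (Trent -4): Trent: 4 -> 0. State: Uma=0, Zoe=2, Trent=0
Event 12 (Zoe -> Trent, 2): Zoe: 2 -> 0, Trent: 0 -> 2. State: Uma=0, Zoe=0, Trent=2

Trent's final count: 2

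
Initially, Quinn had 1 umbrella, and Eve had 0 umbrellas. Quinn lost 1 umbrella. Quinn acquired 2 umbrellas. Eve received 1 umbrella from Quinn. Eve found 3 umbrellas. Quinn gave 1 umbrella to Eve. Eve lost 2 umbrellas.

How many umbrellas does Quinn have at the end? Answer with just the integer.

Tracking counts step by step:
Start: Quinn=1, Eve=0
Event 1 (Quinn -1): Quinn: 1 -> 0. State: Quinn=0, Eve=0
Event 2 (Quinn +2): Quinn: 0 -> 2. State: Quinn=2, Eve=0
Event 3 (Quinn -> Eve, 1): Quinn: 2 -> 1, Eve: 0 -> 1. State: Quinn=1, Eve=1
Event 4 (Eve +3): Eve: 1 -> 4. State: Quinn=1, Eve=4
Event 5 (Quinn -> Eve, 1): Quinn: 1 -> 0, Eve: 4 -> 5. State: Quinn=0, Eve=5
Event 6 (Eve -2): Eve: 5 -> 3. State: Quinn=0, Eve=3

Quinn's final count: 0

Answer: 0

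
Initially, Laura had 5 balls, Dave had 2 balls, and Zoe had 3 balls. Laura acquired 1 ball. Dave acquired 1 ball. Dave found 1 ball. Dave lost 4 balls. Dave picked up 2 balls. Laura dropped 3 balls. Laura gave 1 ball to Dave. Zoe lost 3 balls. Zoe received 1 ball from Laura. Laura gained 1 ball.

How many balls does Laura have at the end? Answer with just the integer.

Tracking counts step by step:
Start: Laura=5, Dave=2, Zoe=3
Event 1 (Laura +1): Laura: 5 -> 6. State: Laura=6, Dave=2, Zoe=3
Event 2 (Dave +1): Dave: 2 -> 3. State: Laura=6, Dave=3, Zoe=3
Event 3 (Dave +1): Dave: 3 -> 4. State: Laura=6, Dave=4, Zoe=3
Event 4 (Dave -4): Dave: 4 -> 0. State: Laura=6, Dave=0, Zoe=3
Event 5 (Dave +2): Dave: 0 -> 2. State: Laura=6, Dave=2, Zoe=3
Event 6 (Laura -3): Laura: 6 -> 3. State: Laura=3, Dave=2, Zoe=3
Event 7 (Laura -> Dave, 1): Laura: 3 -> 2, Dave: 2 -> 3. State: Laura=2, Dave=3, Zoe=3
Event 8 (Zoe -3): Zoe: 3 -> 0. State: Laura=2, Dave=3, Zoe=0
Event 9 (Laura -> Zoe, 1): Laura: 2 -> 1, Zoe: 0 -> 1. State: Laura=1, Dave=3, Zoe=1
Event 10 (Laura +1): Laura: 1 -> 2. State: Laura=2, Dave=3, Zoe=1

Laura's final count: 2

Answer: 2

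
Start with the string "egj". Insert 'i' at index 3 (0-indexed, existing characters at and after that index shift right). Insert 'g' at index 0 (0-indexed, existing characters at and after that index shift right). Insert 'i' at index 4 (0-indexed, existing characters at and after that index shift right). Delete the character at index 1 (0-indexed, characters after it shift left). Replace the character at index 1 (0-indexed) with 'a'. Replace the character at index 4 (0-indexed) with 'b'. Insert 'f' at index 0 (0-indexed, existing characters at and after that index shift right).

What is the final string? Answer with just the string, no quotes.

Applying each edit step by step:
Start: "egj"
Op 1 (insert 'i' at idx 3): "egj" -> "egji"
Op 2 (insert 'g' at idx 0): "egji" -> "gegji"
Op 3 (insert 'i' at idx 4): "gegji" -> "gegjii"
Op 4 (delete idx 1 = 'e'): "gegjii" -> "ggjii"
Op 5 (replace idx 1: 'g' -> 'a'): "ggjii" -> "gajii"
Op 6 (replace idx 4: 'i' -> 'b'): "gajii" -> "gajib"
Op 7 (insert 'f' at idx 0): "gajib" -> "fgajib"

Answer: fgajib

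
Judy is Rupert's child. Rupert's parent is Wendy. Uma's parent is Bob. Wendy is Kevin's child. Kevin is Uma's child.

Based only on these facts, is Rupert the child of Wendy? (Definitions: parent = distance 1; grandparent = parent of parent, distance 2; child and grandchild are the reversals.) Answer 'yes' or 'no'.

Reconstructing the parent chain from the given facts:
  Bob -> Uma -> Kevin -> Wendy -> Rupert -> Judy
(each arrow means 'parent of the next')
Positions in the chain (0 = top):
  position of Bob: 0
  position of Uma: 1
  position of Kevin: 2
  position of Wendy: 3
  position of Rupert: 4
  position of Judy: 5

Rupert is at position 4, Wendy is at position 3; signed distance (j - i) = -1.
'child' requires j - i = -1. Actual distance is -1, so the relation HOLDS.

Answer: yes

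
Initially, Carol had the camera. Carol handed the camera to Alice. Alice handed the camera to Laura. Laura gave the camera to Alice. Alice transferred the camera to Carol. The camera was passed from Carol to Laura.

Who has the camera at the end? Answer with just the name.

Answer: Laura

Derivation:
Tracking the camera through each event:
Start: Carol has the camera.
After event 1: Alice has the camera.
After event 2: Laura has the camera.
After event 3: Alice has the camera.
After event 4: Carol has the camera.
After event 5: Laura has the camera.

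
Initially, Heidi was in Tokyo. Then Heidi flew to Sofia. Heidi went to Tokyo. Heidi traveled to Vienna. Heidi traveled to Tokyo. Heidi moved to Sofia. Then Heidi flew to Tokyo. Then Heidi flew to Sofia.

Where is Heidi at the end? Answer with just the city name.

Tracking Heidi's location:
Start: Heidi is in Tokyo.
After move 1: Tokyo -> Sofia. Heidi is in Sofia.
After move 2: Sofia -> Tokyo. Heidi is in Tokyo.
After move 3: Tokyo -> Vienna. Heidi is in Vienna.
After move 4: Vienna -> Tokyo. Heidi is in Tokyo.
After move 5: Tokyo -> Sofia. Heidi is in Sofia.
After move 6: Sofia -> Tokyo. Heidi is in Tokyo.
After move 7: Tokyo -> Sofia. Heidi is in Sofia.

Answer: Sofia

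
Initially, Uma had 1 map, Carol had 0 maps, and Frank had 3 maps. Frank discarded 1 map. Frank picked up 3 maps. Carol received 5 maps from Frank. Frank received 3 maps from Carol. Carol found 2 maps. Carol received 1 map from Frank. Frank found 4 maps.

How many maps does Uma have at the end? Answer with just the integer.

Tracking counts step by step:
Start: Uma=1, Carol=0, Frank=3
Event 1 (Frank -1): Frank: 3 -> 2. State: Uma=1, Carol=0, Frank=2
Event 2 (Frank +3): Frank: 2 -> 5. State: Uma=1, Carol=0, Frank=5
Event 3 (Frank -> Carol, 5): Frank: 5 -> 0, Carol: 0 -> 5. State: Uma=1, Carol=5, Frank=0
Event 4 (Carol -> Frank, 3): Carol: 5 -> 2, Frank: 0 -> 3. State: Uma=1, Carol=2, Frank=3
Event 5 (Carol +2): Carol: 2 -> 4. State: Uma=1, Carol=4, Frank=3
Event 6 (Frank -> Carol, 1): Frank: 3 -> 2, Carol: 4 -> 5. State: Uma=1, Carol=5, Frank=2
Event 7 (Frank +4): Frank: 2 -> 6. State: Uma=1, Carol=5, Frank=6

Uma's final count: 1

Answer: 1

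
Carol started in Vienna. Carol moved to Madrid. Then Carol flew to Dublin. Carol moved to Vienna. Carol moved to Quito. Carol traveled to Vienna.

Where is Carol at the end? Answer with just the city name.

Answer: Vienna

Derivation:
Tracking Carol's location:
Start: Carol is in Vienna.
After move 1: Vienna -> Madrid. Carol is in Madrid.
After move 2: Madrid -> Dublin. Carol is in Dublin.
After move 3: Dublin -> Vienna. Carol is in Vienna.
After move 4: Vienna -> Quito. Carol is in Quito.
After move 5: Quito -> Vienna. Carol is in Vienna.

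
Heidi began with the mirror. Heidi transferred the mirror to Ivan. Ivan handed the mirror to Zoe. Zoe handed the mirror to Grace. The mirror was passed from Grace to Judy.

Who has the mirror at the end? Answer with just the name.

Tracking the mirror through each event:
Start: Heidi has the mirror.
After event 1: Ivan has the mirror.
After event 2: Zoe has the mirror.
After event 3: Grace has the mirror.
After event 4: Judy has the mirror.

Answer: Judy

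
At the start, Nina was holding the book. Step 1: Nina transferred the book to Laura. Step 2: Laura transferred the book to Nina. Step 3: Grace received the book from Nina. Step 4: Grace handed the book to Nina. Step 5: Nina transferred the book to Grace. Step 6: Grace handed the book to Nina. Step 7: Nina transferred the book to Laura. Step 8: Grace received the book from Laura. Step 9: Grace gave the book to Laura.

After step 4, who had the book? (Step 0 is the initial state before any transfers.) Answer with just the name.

Answer: Nina

Derivation:
Tracking the book holder through step 4:
After step 0 (start): Nina
After step 1: Laura
After step 2: Nina
After step 3: Grace
After step 4: Nina

At step 4, the holder is Nina.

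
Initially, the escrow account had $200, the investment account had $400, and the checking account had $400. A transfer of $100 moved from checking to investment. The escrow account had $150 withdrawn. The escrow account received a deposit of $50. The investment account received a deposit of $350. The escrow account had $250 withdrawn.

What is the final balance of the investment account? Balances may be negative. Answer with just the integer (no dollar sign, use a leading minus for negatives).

Tracking account balances step by step:
Start: escrow=200, investment=400, checking=400
Event 1 (transfer 100 checking -> investment): checking: 400 - 100 = 300, investment: 400 + 100 = 500. Balances: escrow=200, investment=500, checking=300
Event 2 (withdraw 150 from escrow): escrow: 200 - 150 = 50. Balances: escrow=50, investment=500, checking=300
Event 3 (deposit 50 to escrow): escrow: 50 + 50 = 100. Balances: escrow=100, investment=500, checking=300
Event 4 (deposit 350 to investment): investment: 500 + 350 = 850. Balances: escrow=100, investment=850, checking=300
Event 5 (withdraw 250 from escrow): escrow: 100 - 250 = -150. Balances: escrow=-150, investment=850, checking=300

Final balance of investment: 850

Answer: 850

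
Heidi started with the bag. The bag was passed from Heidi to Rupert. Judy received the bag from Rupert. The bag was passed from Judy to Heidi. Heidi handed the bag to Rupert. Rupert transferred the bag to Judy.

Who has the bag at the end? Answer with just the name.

Tracking the bag through each event:
Start: Heidi has the bag.
After event 1: Rupert has the bag.
After event 2: Judy has the bag.
After event 3: Heidi has the bag.
After event 4: Rupert has the bag.
After event 5: Judy has the bag.

Answer: Judy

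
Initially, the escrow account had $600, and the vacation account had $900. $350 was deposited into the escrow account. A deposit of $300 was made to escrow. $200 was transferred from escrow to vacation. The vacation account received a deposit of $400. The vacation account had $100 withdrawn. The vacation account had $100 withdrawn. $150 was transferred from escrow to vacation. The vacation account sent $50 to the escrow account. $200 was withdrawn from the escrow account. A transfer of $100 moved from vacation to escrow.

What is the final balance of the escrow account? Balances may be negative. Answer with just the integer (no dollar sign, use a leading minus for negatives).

Answer: 850

Derivation:
Tracking account balances step by step:
Start: escrow=600, vacation=900
Event 1 (deposit 350 to escrow): escrow: 600 + 350 = 950. Balances: escrow=950, vacation=900
Event 2 (deposit 300 to escrow): escrow: 950 + 300 = 1250. Balances: escrow=1250, vacation=900
Event 3 (transfer 200 escrow -> vacation): escrow: 1250 - 200 = 1050, vacation: 900 + 200 = 1100. Balances: escrow=1050, vacation=1100
Event 4 (deposit 400 to vacation): vacation: 1100 + 400 = 1500. Balances: escrow=1050, vacation=1500
Event 5 (withdraw 100 from vacation): vacation: 1500 - 100 = 1400. Balances: escrow=1050, vacation=1400
Event 6 (withdraw 100 from vacation): vacation: 1400 - 100 = 1300. Balances: escrow=1050, vacation=1300
Event 7 (transfer 150 escrow -> vacation): escrow: 1050 - 150 = 900, vacation: 1300 + 150 = 1450. Balances: escrow=900, vacation=1450
Event 8 (transfer 50 vacation -> escrow): vacation: 1450 - 50 = 1400, escrow: 900 + 50 = 950. Balances: escrow=950, vacation=1400
Event 9 (withdraw 200 from escrow): escrow: 950 - 200 = 750. Balances: escrow=750, vacation=1400
Event 10 (transfer 100 vacation -> escrow): vacation: 1400 - 100 = 1300, escrow: 750 + 100 = 850. Balances: escrow=850, vacation=1300

Final balance of escrow: 850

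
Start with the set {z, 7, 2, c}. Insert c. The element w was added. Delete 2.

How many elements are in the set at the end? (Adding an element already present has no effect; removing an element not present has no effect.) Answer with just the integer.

Answer: 4

Derivation:
Tracking the set through each operation:
Start: {2, 7, c, z}
Event 1 (add c): already present, no change. Set: {2, 7, c, z}
Event 2 (add w): added. Set: {2, 7, c, w, z}
Event 3 (remove 2): removed. Set: {7, c, w, z}

Final set: {7, c, w, z} (size 4)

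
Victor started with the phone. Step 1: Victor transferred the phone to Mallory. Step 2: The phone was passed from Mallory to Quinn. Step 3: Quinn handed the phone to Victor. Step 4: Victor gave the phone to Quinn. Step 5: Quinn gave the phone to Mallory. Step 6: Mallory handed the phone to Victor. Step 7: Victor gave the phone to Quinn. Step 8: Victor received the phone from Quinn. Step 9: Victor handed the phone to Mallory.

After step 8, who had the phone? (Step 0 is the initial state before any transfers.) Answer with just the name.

Answer: Victor

Derivation:
Tracking the phone holder through step 8:
After step 0 (start): Victor
After step 1: Mallory
After step 2: Quinn
After step 3: Victor
After step 4: Quinn
After step 5: Mallory
After step 6: Victor
After step 7: Quinn
After step 8: Victor

At step 8, the holder is Victor.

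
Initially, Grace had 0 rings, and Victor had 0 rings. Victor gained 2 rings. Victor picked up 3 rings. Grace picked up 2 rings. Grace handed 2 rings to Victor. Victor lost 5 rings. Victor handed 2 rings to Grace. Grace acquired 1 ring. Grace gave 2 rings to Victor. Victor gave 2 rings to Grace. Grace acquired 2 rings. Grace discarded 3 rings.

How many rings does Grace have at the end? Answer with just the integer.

Answer: 2

Derivation:
Tracking counts step by step:
Start: Grace=0, Victor=0
Event 1 (Victor +2): Victor: 0 -> 2. State: Grace=0, Victor=2
Event 2 (Victor +3): Victor: 2 -> 5. State: Grace=0, Victor=5
Event 3 (Grace +2): Grace: 0 -> 2. State: Grace=2, Victor=5
Event 4 (Grace -> Victor, 2): Grace: 2 -> 0, Victor: 5 -> 7. State: Grace=0, Victor=7
Event 5 (Victor -5): Victor: 7 -> 2. State: Grace=0, Victor=2
Event 6 (Victor -> Grace, 2): Victor: 2 -> 0, Grace: 0 -> 2. State: Grace=2, Victor=0
Event 7 (Grace +1): Grace: 2 -> 3. State: Grace=3, Victor=0
Event 8 (Grace -> Victor, 2): Grace: 3 -> 1, Victor: 0 -> 2. State: Grace=1, Victor=2
Event 9 (Victor -> Grace, 2): Victor: 2 -> 0, Grace: 1 -> 3. State: Grace=3, Victor=0
Event 10 (Grace +2): Grace: 3 -> 5. State: Grace=5, Victor=0
Event 11 (Grace -3): Grace: 5 -> 2. State: Grace=2, Victor=0

Grace's final count: 2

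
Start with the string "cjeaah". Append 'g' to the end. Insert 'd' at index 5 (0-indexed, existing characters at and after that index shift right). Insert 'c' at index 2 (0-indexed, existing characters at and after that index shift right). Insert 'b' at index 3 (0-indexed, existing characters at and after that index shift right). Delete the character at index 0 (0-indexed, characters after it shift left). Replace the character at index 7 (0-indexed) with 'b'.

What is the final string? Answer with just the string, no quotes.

Answer: jcbeaadbg

Derivation:
Applying each edit step by step:
Start: "cjeaah"
Op 1 (append 'g'): "cjeaah" -> "cjeaahg"
Op 2 (insert 'd' at idx 5): "cjeaahg" -> "cjeaadhg"
Op 3 (insert 'c' at idx 2): "cjeaadhg" -> "cjceaadhg"
Op 4 (insert 'b' at idx 3): "cjceaadhg" -> "cjcbeaadhg"
Op 5 (delete idx 0 = 'c'): "cjcbeaadhg" -> "jcbeaadhg"
Op 6 (replace idx 7: 'h' -> 'b'): "jcbeaadhg" -> "jcbeaadbg"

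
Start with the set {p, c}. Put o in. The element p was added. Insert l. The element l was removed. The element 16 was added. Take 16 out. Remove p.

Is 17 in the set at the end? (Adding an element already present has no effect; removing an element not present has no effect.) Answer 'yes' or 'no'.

Tracking the set through each operation:
Start: {c, p}
Event 1 (add o): added. Set: {c, o, p}
Event 2 (add p): already present, no change. Set: {c, o, p}
Event 3 (add l): added. Set: {c, l, o, p}
Event 4 (remove l): removed. Set: {c, o, p}
Event 5 (add 16): added. Set: {16, c, o, p}
Event 6 (remove 16): removed. Set: {c, o, p}
Event 7 (remove p): removed. Set: {c, o}

Final set: {c, o} (size 2)
17 is NOT in the final set.

Answer: no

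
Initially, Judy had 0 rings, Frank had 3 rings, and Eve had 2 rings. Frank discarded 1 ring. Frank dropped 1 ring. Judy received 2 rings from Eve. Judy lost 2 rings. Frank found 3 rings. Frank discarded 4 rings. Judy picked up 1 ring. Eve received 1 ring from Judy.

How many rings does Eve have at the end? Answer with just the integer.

Tracking counts step by step:
Start: Judy=0, Frank=3, Eve=2
Event 1 (Frank -1): Frank: 3 -> 2. State: Judy=0, Frank=2, Eve=2
Event 2 (Frank -1): Frank: 2 -> 1. State: Judy=0, Frank=1, Eve=2
Event 3 (Eve -> Judy, 2): Eve: 2 -> 0, Judy: 0 -> 2. State: Judy=2, Frank=1, Eve=0
Event 4 (Judy -2): Judy: 2 -> 0. State: Judy=0, Frank=1, Eve=0
Event 5 (Frank +3): Frank: 1 -> 4. State: Judy=0, Frank=4, Eve=0
Event 6 (Frank -4): Frank: 4 -> 0. State: Judy=0, Frank=0, Eve=0
Event 7 (Judy +1): Judy: 0 -> 1. State: Judy=1, Frank=0, Eve=0
Event 8 (Judy -> Eve, 1): Judy: 1 -> 0, Eve: 0 -> 1. State: Judy=0, Frank=0, Eve=1

Eve's final count: 1

Answer: 1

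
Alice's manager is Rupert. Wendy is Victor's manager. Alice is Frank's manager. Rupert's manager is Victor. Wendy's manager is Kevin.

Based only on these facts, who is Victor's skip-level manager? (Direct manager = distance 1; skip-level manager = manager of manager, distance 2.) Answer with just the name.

Reconstructing the manager chain from the given facts:
  Kevin -> Wendy -> Victor -> Rupert -> Alice -> Frank
(each arrow means 'manager of the next')
Positions in the chain (0 = top):
  position of Kevin: 0
  position of Wendy: 1
  position of Victor: 2
  position of Rupert: 3
  position of Alice: 4
  position of Frank: 5

Victor is at position 2; the skip-level manager is 2 steps up the chain, i.e. position 0: Kevin.

Answer: Kevin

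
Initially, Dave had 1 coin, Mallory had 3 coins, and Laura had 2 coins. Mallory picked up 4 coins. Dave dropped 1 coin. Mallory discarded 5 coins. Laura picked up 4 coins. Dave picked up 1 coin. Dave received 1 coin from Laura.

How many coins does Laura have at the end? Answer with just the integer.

Answer: 5

Derivation:
Tracking counts step by step:
Start: Dave=1, Mallory=3, Laura=2
Event 1 (Mallory +4): Mallory: 3 -> 7. State: Dave=1, Mallory=7, Laura=2
Event 2 (Dave -1): Dave: 1 -> 0. State: Dave=0, Mallory=7, Laura=2
Event 3 (Mallory -5): Mallory: 7 -> 2. State: Dave=0, Mallory=2, Laura=2
Event 4 (Laura +4): Laura: 2 -> 6. State: Dave=0, Mallory=2, Laura=6
Event 5 (Dave +1): Dave: 0 -> 1. State: Dave=1, Mallory=2, Laura=6
Event 6 (Laura -> Dave, 1): Laura: 6 -> 5, Dave: 1 -> 2. State: Dave=2, Mallory=2, Laura=5

Laura's final count: 5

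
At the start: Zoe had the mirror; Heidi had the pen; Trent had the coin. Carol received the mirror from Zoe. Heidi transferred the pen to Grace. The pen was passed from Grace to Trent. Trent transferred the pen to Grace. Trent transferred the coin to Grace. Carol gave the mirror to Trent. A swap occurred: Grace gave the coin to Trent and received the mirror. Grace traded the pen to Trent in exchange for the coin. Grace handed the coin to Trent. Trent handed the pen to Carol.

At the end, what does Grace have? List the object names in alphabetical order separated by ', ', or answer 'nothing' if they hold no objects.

Tracking all object holders:
Start: mirror:Zoe, pen:Heidi, coin:Trent
Event 1 (give mirror: Zoe -> Carol). State: mirror:Carol, pen:Heidi, coin:Trent
Event 2 (give pen: Heidi -> Grace). State: mirror:Carol, pen:Grace, coin:Trent
Event 3 (give pen: Grace -> Trent). State: mirror:Carol, pen:Trent, coin:Trent
Event 4 (give pen: Trent -> Grace). State: mirror:Carol, pen:Grace, coin:Trent
Event 5 (give coin: Trent -> Grace). State: mirror:Carol, pen:Grace, coin:Grace
Event 6 (give mirror: Carol -> Trent). State: mirror:Trent, pen:Grace, coin:Grace
Event 7 (swap coin<->mirror: now coin:Trent, mirror:Grace). State: mirror:Grace, pen:Grace, coin:Trent
Event 8 (swap pen<->coin: now pen:Trent, coin:Grace). State: mirror:Grace, pen:Trent, coin:Grace
Event 9 (give coin: Grace -> Trent). State: mirror:Grace, pen:Trent, coin:Trent
Event 10 (give pen: Trent -> Carol). State: mirror:Grace, pen:Carol, coin:Trent

Final state: mirror:Grace, pen:Carol, coin:Trent
Grace holds: mirror.

Answer: mirror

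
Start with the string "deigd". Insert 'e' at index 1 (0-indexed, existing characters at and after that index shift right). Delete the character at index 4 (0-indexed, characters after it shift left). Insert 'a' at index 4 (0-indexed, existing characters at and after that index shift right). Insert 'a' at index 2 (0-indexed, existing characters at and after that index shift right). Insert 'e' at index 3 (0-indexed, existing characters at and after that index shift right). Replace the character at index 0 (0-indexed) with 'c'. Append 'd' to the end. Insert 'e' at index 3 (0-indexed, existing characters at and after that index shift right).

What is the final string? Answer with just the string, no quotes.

Answer: ceaeeeiadd

Derivation:
Applying each edit step by step:
Start: "deigd"
Op 1 (insert 'e' at idx 1): "deigd" -> "deeigd"
Op 2 (delete idx 4 = 'g'): "deeigd" -> "deeid"
Op 3 (insert 'a' at idx 4): "deeid" -> "deeiad"
Op 4 (insert 'a' at idx 2): "deeiad" -> "deaeiad"
Op 5 (insert 'e' at idx 3): "deaeiad" -> "deaeeiad"
Op 6 (replace idx 0: 'd' -> 'c'): "deaeeiad" -> "ceaeeiad"
Op 7 (append 'd'): "ceaeeiad" -> "ceaeeiadd"
Op 8 (insert 'e' at idx 3): "ceaeeiadd" -> "ceaeeeiadd"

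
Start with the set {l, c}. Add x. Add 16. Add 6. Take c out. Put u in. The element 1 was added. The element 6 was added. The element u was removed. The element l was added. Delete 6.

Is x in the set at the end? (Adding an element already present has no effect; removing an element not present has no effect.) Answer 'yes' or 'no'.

Answer: yes

Derivation:
Tracking the set through each operation:
Start: {c, l}
Event 1 (add x): added. Set: {c, l, x}
Event 2 (add 16): added. Set: {16, c, l, x}
Event 3 (add 6): added. Set: {16, 6, c, l, x}
Event 4 (remove c): removed. Set: {16, 6, l, x}
Event 5 (add u): added. Set: {16, 6, l, u, x}
Event 6 (add 1): added. Set: {1, 16, 6, l, u, x}
Event 7 (add 6): already present, no change. Set: {1, 16, 6, l, u, x}
Event 8 (remove u): removed. Set: {1, 16, 6, l, x}
Event 9 (add l): already present, no change. Set: {1, 16, 6, l, x}
Event 10 (remove 6): removed. Set: {1, 16, l, x}

Final set: {1, 16, l, x} (size 4)
x is in the final set.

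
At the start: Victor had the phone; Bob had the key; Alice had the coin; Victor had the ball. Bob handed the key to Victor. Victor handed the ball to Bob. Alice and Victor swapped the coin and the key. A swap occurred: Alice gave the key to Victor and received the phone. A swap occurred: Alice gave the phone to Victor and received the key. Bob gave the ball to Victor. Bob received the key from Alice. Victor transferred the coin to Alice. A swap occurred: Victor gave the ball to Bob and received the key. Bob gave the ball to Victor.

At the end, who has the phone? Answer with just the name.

Tracking all object holders:
Start: phone:Victor, key:Bob, coin:Alice, ball:Victor
Event 1 (give key: Bob -> Victor). State: phone:Victor, key:Victor, coin:Alice, ball:Victor
Event 2 (give ball: Victor -> Bob). State: phone:Victor, key:Victor, coin:Alice, ball:Bob
Event 3 (swap coin<->key: now coin:Victor, key:Alice). State: phone:Victor, key:Alice, coin:Victor, ball:Bob
Event 4 (swap key<->phone: now key:Victor, phone:Alice). State: phone:Alice, key:Victor, coin:Victor, ball:Bob
Event 5 (swap phone<->key: now phone:Victor, key:Alice). State: phone:Victor, key:Alice, coin:Victor, ball:Bob
Event 6 (give ball: Bob -> Victor). State: phone:Victor, key:Alice, coin:Victor, ball:Victor
Event 7 (give key: Alice -> Bob). State: phone:Victor, key:Bob, coin:Victor, ball:Victor
Event 8 (give coin: Victor -> Alice). State: phone:Victor, key:Bob, coin:Alice, ball:Victor
Event 9 (swap ball<->key: now ball:Bob, key:Victor). State: phone:Victor, key:Victor, coin:Alice, ball:Bob
Event 10 (give ball: Bob -> Victor). State: phone:Victor, key:Victor, coin:Alice, ball:Victor

Final state: phone:Victor, key:Victor, coin:Alice, ball:Victor
The phone is held by Victor.

Answer: Victor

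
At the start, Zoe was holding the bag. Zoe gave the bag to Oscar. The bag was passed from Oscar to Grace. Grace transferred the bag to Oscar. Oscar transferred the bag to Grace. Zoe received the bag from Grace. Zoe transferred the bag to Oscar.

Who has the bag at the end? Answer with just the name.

Tracking the bag through each event:
Start: Zoe has the bag.
After event 1: Oscar has the bag.
After event 2: Grace has the bag.
After event 3: Oscar has the bag.
After event 4: Grace has the bag.
After event 5: Zoe has the bag.
After event 6: Oscar has the bag.

Answer: Oscar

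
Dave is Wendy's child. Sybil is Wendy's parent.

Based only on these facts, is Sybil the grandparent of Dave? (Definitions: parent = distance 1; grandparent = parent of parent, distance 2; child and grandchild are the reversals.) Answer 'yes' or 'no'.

Answer: yes

Derivation:
Reconstructing the parent chain from the given facts:
  Sybil -> Wendy -> Dave
(each arrow means 'parent of the next')
Positions in the chain (0 = top):
  position of Sybil: 0
  position of Wendy: 1
  position of Dave: 2

Sybil is at position 0, Dave is at position 2; signed distance (j - i) = 2.
'grandparent' requires j - i = 2. Actual distance is 2, so the relation HOLDS.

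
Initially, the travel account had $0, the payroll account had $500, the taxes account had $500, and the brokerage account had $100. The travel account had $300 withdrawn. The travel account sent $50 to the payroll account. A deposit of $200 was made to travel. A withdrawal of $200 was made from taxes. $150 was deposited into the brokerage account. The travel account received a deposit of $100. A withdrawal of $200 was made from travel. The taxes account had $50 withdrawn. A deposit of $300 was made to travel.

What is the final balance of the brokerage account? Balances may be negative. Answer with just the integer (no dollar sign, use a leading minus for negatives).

Tracking account balances step by step:
Start: travel=0, payroll=500, taxes=500, brokerage=100
Event 1 (withdraw 300 from travel): travel: 0 - 300 = -300. Balances: travel=-300, payroll=500, taxes=500, brokerage=100
Event 2 (transfer 50 travel -> payroll): travel: -300 - 50 = -350, payroll: 500 + 50 = 550. Balances: travel=-350, payroll=550, taxes=500, brokerage=100
Event 3 (deposit 200 to travel): travel: -350 + 200 = -150. Balances: travel=-150, payroll=550, taxes=500, brokerage=100
Event 4 (withdraw 200 from taxes): taxes: 500 - 200 = 300. Balances: travel=-150, payroll=550, taxes=300, brokerage=100
Event 5 (deposit 150 to brokerage): brokerage: 100 + 150 = 250. Balances: travel=-150, payroll=550, taxes=300, brokerage=250
Event 6 (deposit 100 to travel): travel: -150 + 100 = -50. Balances: travel=-50, payroll=550, taxes=300, brokerage=250
Event 7 (withdraw 200 from travel): travel: -50 - 200 = -250. Balances: travel=-250, payroll=550, taxes=300, brokerage=250
Event 8 (withdraw 50 from taxes): taxes: 300 - 50 = 250. Balances: travel=-250, payroll=550, taxes=250, brokerage=250
Event 9 (deposit 300 to travel): travel: -250 + 300 = 50. Balances: travel=50, payroll=550, taxes=250, brokerage=250

Final balance of brokerage: 250

Answer: 250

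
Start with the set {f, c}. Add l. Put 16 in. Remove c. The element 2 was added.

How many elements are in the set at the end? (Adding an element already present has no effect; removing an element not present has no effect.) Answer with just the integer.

Answer: 4

Derivation:
Tracking the set through each operation:
Start: {c, f}
Event 1 (add l): added. Set: {c, f, l}
Event 2 (add 16): added. Set: {16, c, f, l}
Event 3 (remove c): removed. Set: {16, f, l}
Event 4 (add 2): added. Set: {16, 2, f, l}

Final set: {16, 2, f, l} (size 4)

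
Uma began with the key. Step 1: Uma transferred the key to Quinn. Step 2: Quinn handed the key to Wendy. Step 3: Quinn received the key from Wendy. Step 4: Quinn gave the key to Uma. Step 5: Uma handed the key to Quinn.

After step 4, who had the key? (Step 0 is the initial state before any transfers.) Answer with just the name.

Tracking the key holder through step 4:
After step 0 (start): Uma
After step 1: Quinn
After step 2: Wendy
After step 3: Quinn
After step 4: Uma

At step 4, the holder is Uma.

Answer: Uma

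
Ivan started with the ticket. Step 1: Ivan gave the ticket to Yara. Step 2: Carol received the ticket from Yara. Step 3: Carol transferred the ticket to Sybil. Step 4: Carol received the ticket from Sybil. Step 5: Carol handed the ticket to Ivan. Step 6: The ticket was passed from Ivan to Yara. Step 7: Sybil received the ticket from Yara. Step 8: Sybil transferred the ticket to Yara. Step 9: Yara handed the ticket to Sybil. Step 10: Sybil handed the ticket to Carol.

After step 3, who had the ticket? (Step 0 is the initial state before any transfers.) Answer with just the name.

Tracking the ticket holder through step 3:
After step 0 (start): Ivan
After step 1: Yara
After step 2: Carol
After step 3: Sybil

At step 3, the holder is Sybil.

Answer: Sybil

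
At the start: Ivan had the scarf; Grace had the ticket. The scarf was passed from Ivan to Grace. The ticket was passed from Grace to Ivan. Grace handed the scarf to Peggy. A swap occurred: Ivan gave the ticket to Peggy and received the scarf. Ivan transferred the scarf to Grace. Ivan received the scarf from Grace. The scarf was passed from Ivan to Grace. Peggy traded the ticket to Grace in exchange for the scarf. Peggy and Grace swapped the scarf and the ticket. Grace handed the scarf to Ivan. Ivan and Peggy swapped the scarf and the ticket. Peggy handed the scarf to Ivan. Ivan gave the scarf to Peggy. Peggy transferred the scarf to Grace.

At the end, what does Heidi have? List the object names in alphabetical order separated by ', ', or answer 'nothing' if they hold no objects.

Tracking all object holders:
Start: scarf:Ivan, ticket:Grace
Event 1 (give scarf: Ivan -> Grace). State: scarf:Grace, ticket:Grace
Event 2 (give ticket: Grace -> Ivan). State: scarf:Grace, ticket:Ivan
Event 3 (give scarf: Grace -> Peggy). State: scarf:Peggy, ticket:Ivan
Event 4 (swap ticket<->scarf: now ticket:Peggy, scarf:Ivan). State: scarf:Ivan, ticket:Peggy
Event 5 (give scarf: Ivan -> Grace). State: scarf:Grace, ticket:Peggy
Event 6 (give scarf: Grace -> Ivan). State: scarf:Ivan, ticket:Peggy
Event 7 (give scarf: Ivan -> Grace). State: scarf:Grace, ticket:Peggy
Event 8 (swap ticket<->scarf: now ticket:Grace, scarf:Peggy). State: scarf:Peggy, ticket:Grace
Event 9 (swap scarf<->ticket: now scarf:Grace, ticket:Peggy). State: scarf:Grace, ticket:Peggy
Event 10 (give scarf: Grace -> Ivan). State: scarf:Ivan, ticket:Peggy
Event 11 (swap scarf<->ticket: now scarf:Peggy, ticket:Ivan). State: scarf:Peggy, ticket:Ivan
Event 12 (give scarf: Peggy -> Ivan). State: scarf:Ivan, ticket:Ivan
Event 13 (give scarf: Ivan -> Peggy). State: scarf:Peggy, ticket:Ivan
Event 14 (give scarf: Peggy -> Grace). State: scarf:Grace, ticket:Ivan

Final state: scarf:Grace, ticket:Ivan
Heidi holds: (nothing).

Answer: nothing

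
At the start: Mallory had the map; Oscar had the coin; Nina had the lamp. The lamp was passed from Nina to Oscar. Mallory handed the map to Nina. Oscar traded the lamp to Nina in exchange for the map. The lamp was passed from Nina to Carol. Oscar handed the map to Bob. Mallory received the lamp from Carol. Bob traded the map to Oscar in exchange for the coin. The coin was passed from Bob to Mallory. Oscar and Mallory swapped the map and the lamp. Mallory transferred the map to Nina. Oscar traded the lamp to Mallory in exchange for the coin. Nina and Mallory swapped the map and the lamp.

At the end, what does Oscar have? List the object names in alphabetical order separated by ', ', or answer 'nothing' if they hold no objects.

Answer: coin

Derivation:
Tracking all object holders:
Start: map:Mallory, coin:Oscar, lamp:Nina
Event 1 (give lamp: Nina -> Oscar). State: map:Mallory, coin:Oscar, lamp:Oscar
Event 2 (give map: Mallory -> Nina). State: map:Nina, coin:Oscar, lamp:Oscar
Event 3 (swap lamp<->map: now lamp:Nina, map:Oscar). State: map:Oscar, coin:Oscar, lamp:Nina
Event 4 (give lamp: Nina -> Carol). State: map:Oscar, coin:Oscar, lamp:Carol
Event 5 (give map: Oscar -> Bob). State: map:Bob, coin:Oscar, lamp:Carol
Event 6 (give lamp: Carol -> Mallory). State: map:Bob, coin:Oscar, lamp:Mallory
Event 7 (swap map<->coin: now map:Oscar, coin:Bob). State: map:Oscar, coin:Bob, lamp:Mallory
Event 8 (give coin: Bob -> Mallory). State: map:Oscar, coin:Mallory, lamp:Mallory
Event 9 (swap map<->lamp: now map:Mallory, lamp:Oscar). State: map:Mallory, coin:Mallory, lamp:Oscar
Event 10 (give map: Mallory -> Nina). State: map:Nina, coin:Mallory, lamp:Oscar
Event 11 (swap lamp<->coin: now lamp:Mallory, coin:Oscar). State: map:Nina, coin:Oscar, lamp:Mallory
Event 12 (swap map<->lamp: now map:Mallory, lamp:Nina). State: map:Mallory, coin:Oscar, lamp:Nina

Final state: map:Mallory, coin:Oscar, lamp:Nina
Oscar holds: coin.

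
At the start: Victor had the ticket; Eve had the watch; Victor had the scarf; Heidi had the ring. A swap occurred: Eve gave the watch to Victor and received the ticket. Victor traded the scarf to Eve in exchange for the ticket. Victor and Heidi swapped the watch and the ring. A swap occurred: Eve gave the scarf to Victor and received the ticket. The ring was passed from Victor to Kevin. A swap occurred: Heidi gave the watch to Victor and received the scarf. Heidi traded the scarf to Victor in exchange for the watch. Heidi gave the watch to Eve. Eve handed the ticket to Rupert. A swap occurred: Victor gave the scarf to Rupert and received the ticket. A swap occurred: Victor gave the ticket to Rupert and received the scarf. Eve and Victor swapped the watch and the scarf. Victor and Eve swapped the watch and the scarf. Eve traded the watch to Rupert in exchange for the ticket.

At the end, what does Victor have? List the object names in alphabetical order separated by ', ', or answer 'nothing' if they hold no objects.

Tracking all object holders:
Start: ticket:Victor, watch:Eve, scarf:Victor, ring:Heidi
Event 1 (swap watch<->ticket: now watch:Victor, ticket:Eve). State: ticket:Eve, watch:Victor, scarf:Victor, ring:Heidi
Event 2 (swap scarf<->ticket: now scarf:Eve, ticket:Victor). State: ticket:Victor, watch:Victor, scarf:Eve, ring:Heidi
Event 3 (swap watch<->ring: now watch:Heidi, ring:Victor). State: ticket:Victor, watch:Heidi, scarf:Eve, ring:Victor
Event 4 (swap scarf<->ticket: now scarf:Victor, ticket:Eve). State: ticket:Eve, watch:Heidi, scarf:Victor, ring:Victor
Event 5 (give ring: Victor -> Kevin). State: ticket:Eve, watch:Heidi, scarf:Victor, ring:Kevin
Event 6 (swap watch<->scarf: now watch:Victor, scarf:Heidi). State: ticket:Eve, watch:Victor, scarf:Heidi, ring:Kevin
Event 7 (swap scarf<->watch: now scarf:Victor, watch:Heidi). State: ticket:Eve, watch:Heidi, scarf:Victor, ring:Kevin
Event 8 (give watch: Heidi -> Eve). State: ticket:Eve, watch:Eve, scarf:Victor, ring:Kevin
Event 9 (give ticket: Eve -> Rupert). State: ticket:Rupert, watch:Eve, scarf:Victor, ring:Kevin
Event 10 (swap scarf<->ticket: now scarf:Rupert, ticket:Victor). State: ticket:Victor, watch:Eve, scarf:Rupert, ring:Kevin
Event 11 (swap ticket<->scarf: now ticket:Rupert, scarf:Victor). State: ticket:Rupert, watch:Eve, scarf:Victor, ring:Kevin
Event 12 (swap watch<->scarf: now watch:Victor, scarf:Eve). State: ticket:Rupert, watch:Victor, scarf:Eve, ring:Kevin
Event 13 (swap watch<->scarf: now watch:Eve, scarf:Victor). State: ticket:Rupert, watch:Eve, scarf:Victor, ring:Kevin
Event 14 (swap watch<->ticket: now watch:Rupert, ticket:Eve). State: ticket:Eve, watch:Rupert, scarf:Victor, ring:Kevin

Final state: ticket:Eve, watch:Rupert, scarf:Victor, ring:Kevin
Victor holds: scarf.

Answer: scarf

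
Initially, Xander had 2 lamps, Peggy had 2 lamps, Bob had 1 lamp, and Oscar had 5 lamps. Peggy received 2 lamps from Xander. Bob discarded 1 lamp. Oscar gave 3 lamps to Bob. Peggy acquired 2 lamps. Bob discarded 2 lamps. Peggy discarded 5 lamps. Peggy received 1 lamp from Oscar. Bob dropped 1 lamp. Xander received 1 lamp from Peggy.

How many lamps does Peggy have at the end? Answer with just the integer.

Answer: 1

Derivation:
Tracking counts step by step:
Start: Xander=2, Peggy=2, Bob=1, Oscar=5
Event 1 (Xander -> Peggy, 2): Xander: 2 -> 0, Peggy: 2 -> 4. State: Xander=0, Peggy=4, Bob=1, Oscar=5
Event 2 (Bob -1): Bob: 1 -> 0. State: Xander=0, Peggy=4, Bob=0, Oscar=5
Event 3 (Oscar -> Bob, 3): Oscar: 5 -> 2, Bob: 0 -> 3. State: Xander=0, Peggy=4, Bob=3, Oscar=2
Event 4 (Peggy +2): Peggy: 4 -> 6. State: Xander=0, Peggy=6, Bob=3, Oscar=2
Event 5 (Bob -2): Bob: 3 -> 1. State: Xander=0, Peggy=6, Bob=1, Oscar=2
Event 6 (Peggy -5): Peggy: 6 -> 1. State: Xander=0, Peggy=1, Bob=1, Oscar=2
Event 7 (Oscar -> Peggy, 1): Oscar: 2 -> 1, Peggy: 1 -> 2. State: Xander=0, Peggy=2, Bob=1, Oscar=1
Event 8 (Bob -1): Bob: 1 -> 0. State: Xander=0, Peggy=2, Bob=0, Oscar=1
Event 9 (Peggy -> Xander, 1): Peggy: 2 -> 1, Xander: 0 -> 1. State: Xander=1, Peggy=1, Bob=0, Oscar=1

Peggy's final count: 1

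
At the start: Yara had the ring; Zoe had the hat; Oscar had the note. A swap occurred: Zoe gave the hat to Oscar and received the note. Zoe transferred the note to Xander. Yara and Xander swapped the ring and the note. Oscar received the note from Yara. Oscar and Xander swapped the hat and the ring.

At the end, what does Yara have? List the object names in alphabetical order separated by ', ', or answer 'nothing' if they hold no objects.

Tracking all object holders:
Start: ring:Yara, hat:Zoe, note:Oscar
Event 1 (swap hat<->note: now hat:Oscar, note:Zoe). State: ring:Yara, hat:Oscar, note:Zoe
Event 2 (give note: Zoe -> Xander). State: ring:Yara, hat:Oscar, note:Xander
Event 3 (swap ring<->note: now ring:Xander, note:Yara). State: ring:Xander, hat:Oscar, note:Yara
Event 4 (give note: Yara -> Oscar). State: ring:Xander, hat:Oscar, note:Oscar
Event 5 (swap hat<->ring: now hat:Xander, ring:Oscar). State: ring:Oscar, hat:Xander, note:Oscar

Final state: ring:Oscar, hat:Xander, note:Oscar
Yara holds: (nothing).

Answer: nothing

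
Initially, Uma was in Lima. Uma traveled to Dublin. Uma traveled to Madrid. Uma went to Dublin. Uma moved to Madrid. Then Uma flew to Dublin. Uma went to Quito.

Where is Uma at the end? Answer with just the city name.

Tracking Uma's location:
Start: Uma is in Lima.
After move 1: Lima -> Dublin. Uma is in Dublin.
After move 2: Dublin -> Madrid. Uma is in Madrid.
After move 3: Madrid -> Dublin. Uma is in Dublin.
After move 4: Dublin -> Madrid. Uma is in Madrid.
After move 5: Madrid -> Dublin. Uma is in Dublin.
After move 6: Dublin -> Quito. Uma is in Quito.

Answer: Quito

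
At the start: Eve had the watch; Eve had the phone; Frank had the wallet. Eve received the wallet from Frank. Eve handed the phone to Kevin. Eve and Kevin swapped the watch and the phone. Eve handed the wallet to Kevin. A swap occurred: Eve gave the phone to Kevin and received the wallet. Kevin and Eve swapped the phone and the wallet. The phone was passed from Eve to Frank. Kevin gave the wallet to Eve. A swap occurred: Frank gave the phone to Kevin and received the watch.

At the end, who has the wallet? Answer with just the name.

Answer: Eve

Derivation:
Tracking all object holders:
Start: watch:Eve, phone:Eve, wallet:Frank
Event 1 (give wallet: Frank -> Eve). State: watch:Eve, phone:Eve, wallet:Eve
Event 2 (give phone: Eve -> Kevin). State: watch:Eve, phone:Kevin, wallet:Eve
Event 3 (swap watch<->phone: now watch:Kevin, phone:Eve). State: watch:Kevin, phone:Eve, wallet:Eve
Event 4 (give wallet: Eve -> Kevin). State: watch:Kevin, phone:Eve, wallet:Kevin
Event 5 (swap phone<->wallet: now phone:Kevin, wallet:Eve). State: watch:Kevin, phone:Kevin, wallet:Eve
Event 6 (swap phone<->wallet: now phone:Eve, wallet:Kevin). State: watch:Kevin, phone:Eve, wallet:Kevin
Event 7 (give phone: Eve -> Frank). State: watch:Kevin, phone:Frank, wallet:Kevin
Event 8 (give wallet: Kevin -> Eve). State: watch:Kevin, phone:Frank, wallet:Eve
Event 9 (swap phone<->watch: now phone:Kevin, watch:Frank). State: watch:Frank, phone:Kevin, wallet:Eve

Final state: watch:Frank, phone:Kevin, wallet:Eve
The wallet is held by Eve.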